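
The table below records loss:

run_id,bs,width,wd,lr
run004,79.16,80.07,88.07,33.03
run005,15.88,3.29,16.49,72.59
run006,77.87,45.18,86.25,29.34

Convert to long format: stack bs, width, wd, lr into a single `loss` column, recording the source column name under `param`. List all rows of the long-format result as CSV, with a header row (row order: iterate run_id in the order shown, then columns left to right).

Each (run_id, column) pair becomes one row: 3 × 4 = 12 rows.
For example, (run004, bs) → loss=79.16.

run_id,param,loss
run004,bs,79.16
run004,width,80.07
run004,wd,88.07
run004,lr,33.03
run005,bs,15.88
run005,width,3.29
run005,wd,16.49
run005,lr,72.59
run006,bs,77.87
run006,width,45.18
run006,wd,86.25
run006,lr,29.34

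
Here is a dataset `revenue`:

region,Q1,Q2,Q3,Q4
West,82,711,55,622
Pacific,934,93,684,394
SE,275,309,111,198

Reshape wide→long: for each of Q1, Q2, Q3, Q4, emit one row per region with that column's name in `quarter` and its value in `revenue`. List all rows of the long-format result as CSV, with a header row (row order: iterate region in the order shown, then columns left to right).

Each (region, column) pair becomes one row: 3 × 4 = 12 rows.
For example, (West, Q1) → revenue=82.

region,quarter,revenue
West,Q1,82
West,Q2,711
West,Q3,55
West,Q4,622
Pacific,Q1,934
Pacific,Q2,93
Pacific,Q3,684
Pacific,Q4,394
SE,Q1,275
SE,Q2,309
SE,Q3,111
SE,Q4,198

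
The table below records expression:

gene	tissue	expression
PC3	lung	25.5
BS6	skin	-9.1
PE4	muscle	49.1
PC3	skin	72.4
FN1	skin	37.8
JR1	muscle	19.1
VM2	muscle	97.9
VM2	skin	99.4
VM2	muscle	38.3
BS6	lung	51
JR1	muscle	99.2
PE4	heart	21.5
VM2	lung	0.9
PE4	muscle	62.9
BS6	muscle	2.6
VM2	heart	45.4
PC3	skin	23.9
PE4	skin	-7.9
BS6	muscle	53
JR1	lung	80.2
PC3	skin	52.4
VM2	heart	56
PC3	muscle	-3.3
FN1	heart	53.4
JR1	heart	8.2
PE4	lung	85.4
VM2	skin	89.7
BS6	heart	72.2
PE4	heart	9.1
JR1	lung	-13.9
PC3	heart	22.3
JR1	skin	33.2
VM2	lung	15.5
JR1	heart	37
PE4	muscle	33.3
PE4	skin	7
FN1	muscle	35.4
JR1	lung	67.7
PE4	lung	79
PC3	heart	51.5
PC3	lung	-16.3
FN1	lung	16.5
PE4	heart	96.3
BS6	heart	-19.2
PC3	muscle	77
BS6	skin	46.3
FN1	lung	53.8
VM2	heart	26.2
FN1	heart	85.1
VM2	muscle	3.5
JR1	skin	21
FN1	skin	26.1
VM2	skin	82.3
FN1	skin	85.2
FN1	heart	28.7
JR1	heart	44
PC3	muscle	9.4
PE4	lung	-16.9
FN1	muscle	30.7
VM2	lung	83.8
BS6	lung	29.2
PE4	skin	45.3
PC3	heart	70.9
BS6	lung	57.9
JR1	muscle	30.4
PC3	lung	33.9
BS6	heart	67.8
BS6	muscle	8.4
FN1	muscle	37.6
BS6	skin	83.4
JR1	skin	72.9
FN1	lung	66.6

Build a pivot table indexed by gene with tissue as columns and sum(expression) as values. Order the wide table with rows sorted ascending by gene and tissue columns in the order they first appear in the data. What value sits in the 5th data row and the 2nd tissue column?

44.4

With rows sorted ascending by gene, row 5 is gene=PE4. tissue columns in first-appearance order: lung, skin, muscle, heart; column 2 is skin.
Long rows with gene=PE4, tissue=skin: -7.9 + 7 + 45.3 = 44.4.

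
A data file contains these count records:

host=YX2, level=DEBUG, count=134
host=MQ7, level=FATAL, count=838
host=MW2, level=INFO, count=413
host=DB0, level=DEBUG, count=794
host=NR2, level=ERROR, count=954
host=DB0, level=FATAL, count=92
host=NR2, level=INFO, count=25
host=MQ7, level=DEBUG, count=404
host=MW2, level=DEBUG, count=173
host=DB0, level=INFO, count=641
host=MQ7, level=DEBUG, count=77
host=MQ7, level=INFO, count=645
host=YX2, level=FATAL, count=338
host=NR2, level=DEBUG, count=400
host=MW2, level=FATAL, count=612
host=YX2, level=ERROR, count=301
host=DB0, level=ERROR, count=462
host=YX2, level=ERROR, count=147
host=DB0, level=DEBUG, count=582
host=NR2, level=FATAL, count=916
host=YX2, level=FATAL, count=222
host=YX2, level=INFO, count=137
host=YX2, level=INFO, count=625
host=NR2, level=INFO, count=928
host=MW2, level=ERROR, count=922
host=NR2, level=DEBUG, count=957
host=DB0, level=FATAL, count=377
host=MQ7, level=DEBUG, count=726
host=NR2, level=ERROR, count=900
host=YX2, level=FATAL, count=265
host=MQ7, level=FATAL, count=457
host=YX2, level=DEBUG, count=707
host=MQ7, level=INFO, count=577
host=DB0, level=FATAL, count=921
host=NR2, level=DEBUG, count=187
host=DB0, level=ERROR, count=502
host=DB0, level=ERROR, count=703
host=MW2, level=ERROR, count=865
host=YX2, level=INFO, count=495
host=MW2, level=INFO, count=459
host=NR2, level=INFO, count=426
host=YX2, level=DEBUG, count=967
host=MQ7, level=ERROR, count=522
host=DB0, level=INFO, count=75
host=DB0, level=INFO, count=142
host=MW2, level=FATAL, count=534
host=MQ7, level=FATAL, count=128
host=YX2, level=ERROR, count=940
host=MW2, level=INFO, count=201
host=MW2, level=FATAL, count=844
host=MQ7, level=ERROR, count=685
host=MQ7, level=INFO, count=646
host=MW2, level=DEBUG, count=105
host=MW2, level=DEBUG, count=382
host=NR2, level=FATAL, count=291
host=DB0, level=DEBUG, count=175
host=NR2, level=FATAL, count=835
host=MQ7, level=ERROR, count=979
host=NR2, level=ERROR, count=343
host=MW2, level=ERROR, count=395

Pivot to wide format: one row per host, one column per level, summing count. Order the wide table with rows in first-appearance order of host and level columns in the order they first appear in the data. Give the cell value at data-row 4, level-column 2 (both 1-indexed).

1390

With rows in first-appearance order of host, row 4 is host=DB0. level columns in first-appearance order: DEBUG, FATAL, INFO, ERROR; column 2 is FATAL.
Long rows with host=DB0, level=FATAL: 92 + 377 + 921 = 1390.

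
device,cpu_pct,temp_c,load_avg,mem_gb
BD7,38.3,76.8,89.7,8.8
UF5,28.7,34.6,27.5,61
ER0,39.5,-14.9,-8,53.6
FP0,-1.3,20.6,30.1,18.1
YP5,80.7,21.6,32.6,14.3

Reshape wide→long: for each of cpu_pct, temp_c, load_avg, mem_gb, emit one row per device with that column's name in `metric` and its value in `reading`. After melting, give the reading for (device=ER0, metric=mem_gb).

53.6

Unpivoting turns each (device, wide-column) pair into one long row.
The wide cell at row ER0, column mem_gb holds 53.6, so the long row (ER0, mem_gb) has reading=53.6.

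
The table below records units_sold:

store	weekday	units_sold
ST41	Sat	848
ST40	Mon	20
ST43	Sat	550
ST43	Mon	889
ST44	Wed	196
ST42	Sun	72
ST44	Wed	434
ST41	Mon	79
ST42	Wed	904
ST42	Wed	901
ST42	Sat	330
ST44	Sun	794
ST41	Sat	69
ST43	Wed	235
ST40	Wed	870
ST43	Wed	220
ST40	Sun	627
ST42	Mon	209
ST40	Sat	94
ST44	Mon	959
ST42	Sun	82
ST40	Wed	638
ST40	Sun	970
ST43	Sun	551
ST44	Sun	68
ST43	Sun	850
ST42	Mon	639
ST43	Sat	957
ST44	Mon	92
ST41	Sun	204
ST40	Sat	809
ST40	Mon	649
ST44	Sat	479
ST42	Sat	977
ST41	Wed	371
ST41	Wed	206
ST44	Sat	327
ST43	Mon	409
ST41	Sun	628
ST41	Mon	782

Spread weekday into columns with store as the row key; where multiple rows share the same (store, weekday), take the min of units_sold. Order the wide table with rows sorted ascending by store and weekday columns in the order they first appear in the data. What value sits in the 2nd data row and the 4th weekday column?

204

With rows sorted ascending by store, row 2 is store=ST41. weekday columns in first-appearance order: Sat, Mon, Wed, Sun; column 4 is Sun.
Long rows with store=ST41, weekday=Sun: min(204, 628) = 204.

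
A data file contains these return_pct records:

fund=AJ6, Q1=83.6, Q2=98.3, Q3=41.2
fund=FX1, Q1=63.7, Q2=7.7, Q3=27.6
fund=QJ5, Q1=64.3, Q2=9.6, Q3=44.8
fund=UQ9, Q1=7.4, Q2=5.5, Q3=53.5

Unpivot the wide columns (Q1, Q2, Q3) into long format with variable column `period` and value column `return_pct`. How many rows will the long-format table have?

12

4 fund values × 3 melted columns = 12 rows.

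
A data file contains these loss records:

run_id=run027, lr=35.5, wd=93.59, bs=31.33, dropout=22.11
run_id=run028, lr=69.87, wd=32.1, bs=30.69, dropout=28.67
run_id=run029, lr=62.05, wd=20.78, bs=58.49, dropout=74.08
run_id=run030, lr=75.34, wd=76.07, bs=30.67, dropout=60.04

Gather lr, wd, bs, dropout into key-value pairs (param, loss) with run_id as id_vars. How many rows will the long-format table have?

16

4 run_id values × 4 melted columns = 16 rows.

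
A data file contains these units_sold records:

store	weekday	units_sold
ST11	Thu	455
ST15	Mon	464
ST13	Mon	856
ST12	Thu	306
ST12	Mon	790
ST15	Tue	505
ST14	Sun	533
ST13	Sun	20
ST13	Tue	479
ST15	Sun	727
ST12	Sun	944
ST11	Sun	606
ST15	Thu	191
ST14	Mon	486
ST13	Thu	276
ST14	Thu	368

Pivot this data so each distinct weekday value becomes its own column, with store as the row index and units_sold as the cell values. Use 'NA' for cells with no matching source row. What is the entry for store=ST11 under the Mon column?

NA

No long-format row has store=ST11 and weekday=Mon, so the cell is NA.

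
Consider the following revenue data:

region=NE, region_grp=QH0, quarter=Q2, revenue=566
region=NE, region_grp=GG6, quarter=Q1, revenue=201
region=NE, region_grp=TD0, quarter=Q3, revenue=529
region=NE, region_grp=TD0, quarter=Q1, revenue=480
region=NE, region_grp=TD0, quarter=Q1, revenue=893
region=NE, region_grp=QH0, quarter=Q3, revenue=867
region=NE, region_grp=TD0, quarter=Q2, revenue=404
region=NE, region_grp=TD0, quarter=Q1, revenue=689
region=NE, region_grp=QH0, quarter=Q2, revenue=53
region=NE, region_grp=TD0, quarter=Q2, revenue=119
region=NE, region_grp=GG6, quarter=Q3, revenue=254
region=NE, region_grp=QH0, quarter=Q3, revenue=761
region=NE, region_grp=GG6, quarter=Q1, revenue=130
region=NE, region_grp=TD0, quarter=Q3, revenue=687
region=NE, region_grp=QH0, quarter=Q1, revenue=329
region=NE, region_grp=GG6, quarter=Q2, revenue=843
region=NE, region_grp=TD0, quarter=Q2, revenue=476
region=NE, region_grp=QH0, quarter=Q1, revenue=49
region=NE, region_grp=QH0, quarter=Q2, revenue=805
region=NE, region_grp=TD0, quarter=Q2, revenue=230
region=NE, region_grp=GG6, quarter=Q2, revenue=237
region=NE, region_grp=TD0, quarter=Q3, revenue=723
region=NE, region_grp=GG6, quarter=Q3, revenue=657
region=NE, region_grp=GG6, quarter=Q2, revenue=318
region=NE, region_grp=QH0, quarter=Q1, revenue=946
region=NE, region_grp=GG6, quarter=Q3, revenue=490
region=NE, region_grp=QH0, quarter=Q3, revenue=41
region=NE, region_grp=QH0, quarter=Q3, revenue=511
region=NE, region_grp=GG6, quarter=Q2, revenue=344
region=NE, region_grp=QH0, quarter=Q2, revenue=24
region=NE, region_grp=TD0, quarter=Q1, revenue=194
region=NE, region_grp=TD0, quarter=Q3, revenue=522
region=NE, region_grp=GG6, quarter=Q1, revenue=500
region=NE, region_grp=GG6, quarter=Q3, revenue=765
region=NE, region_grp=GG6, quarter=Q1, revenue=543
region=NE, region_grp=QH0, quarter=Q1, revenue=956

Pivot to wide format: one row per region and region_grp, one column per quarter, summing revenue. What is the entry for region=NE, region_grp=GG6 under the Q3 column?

Rows with region=NE, region_grp=GG6 and quarter=Q3: revenue values are 254, 657, 490, 765.
254 + 657 + 490 + 765 = 2166.

2166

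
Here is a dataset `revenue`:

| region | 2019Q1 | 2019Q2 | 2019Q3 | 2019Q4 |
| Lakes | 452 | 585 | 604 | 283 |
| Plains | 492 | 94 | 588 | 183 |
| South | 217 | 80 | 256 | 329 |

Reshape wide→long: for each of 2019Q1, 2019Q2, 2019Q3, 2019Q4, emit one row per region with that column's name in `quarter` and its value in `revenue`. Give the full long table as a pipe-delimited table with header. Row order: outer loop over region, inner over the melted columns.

| region | quarter | revenue |
| Lakes | 2019Q1 | 452 |
| Lakes | 2019Q2 | 585 |
| Lakes | 2019Q3 | 604 |
| Lakes | 2019Q4 | 283 |
| Plains | 2019Q1 | 492 |
| Plains | 2019Q2 | 94 |
| Plains | 2019Q3 | 588 |
| Plains | 2019Q4 | 183 |
| South | 2019Q1 | 217 |
| South | 2019Q2 | 80 |
| South | 2019Q3 | 256 |
| South | 2019Q4 | 329 |

Each (region, column) pair becomes one row: 3 × 4 = 12 rows.
For example, (Lakes, 2019Q1) → revenue=452.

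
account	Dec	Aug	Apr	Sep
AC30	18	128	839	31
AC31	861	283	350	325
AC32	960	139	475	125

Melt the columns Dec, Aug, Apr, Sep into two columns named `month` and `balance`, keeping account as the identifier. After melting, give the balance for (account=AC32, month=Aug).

139

Unpivoting turns each (account, wide-column) pair into one long row.
The wide cell at row AC32, column Aug holds 139, so the long row (AC32, Aug) has balance=139.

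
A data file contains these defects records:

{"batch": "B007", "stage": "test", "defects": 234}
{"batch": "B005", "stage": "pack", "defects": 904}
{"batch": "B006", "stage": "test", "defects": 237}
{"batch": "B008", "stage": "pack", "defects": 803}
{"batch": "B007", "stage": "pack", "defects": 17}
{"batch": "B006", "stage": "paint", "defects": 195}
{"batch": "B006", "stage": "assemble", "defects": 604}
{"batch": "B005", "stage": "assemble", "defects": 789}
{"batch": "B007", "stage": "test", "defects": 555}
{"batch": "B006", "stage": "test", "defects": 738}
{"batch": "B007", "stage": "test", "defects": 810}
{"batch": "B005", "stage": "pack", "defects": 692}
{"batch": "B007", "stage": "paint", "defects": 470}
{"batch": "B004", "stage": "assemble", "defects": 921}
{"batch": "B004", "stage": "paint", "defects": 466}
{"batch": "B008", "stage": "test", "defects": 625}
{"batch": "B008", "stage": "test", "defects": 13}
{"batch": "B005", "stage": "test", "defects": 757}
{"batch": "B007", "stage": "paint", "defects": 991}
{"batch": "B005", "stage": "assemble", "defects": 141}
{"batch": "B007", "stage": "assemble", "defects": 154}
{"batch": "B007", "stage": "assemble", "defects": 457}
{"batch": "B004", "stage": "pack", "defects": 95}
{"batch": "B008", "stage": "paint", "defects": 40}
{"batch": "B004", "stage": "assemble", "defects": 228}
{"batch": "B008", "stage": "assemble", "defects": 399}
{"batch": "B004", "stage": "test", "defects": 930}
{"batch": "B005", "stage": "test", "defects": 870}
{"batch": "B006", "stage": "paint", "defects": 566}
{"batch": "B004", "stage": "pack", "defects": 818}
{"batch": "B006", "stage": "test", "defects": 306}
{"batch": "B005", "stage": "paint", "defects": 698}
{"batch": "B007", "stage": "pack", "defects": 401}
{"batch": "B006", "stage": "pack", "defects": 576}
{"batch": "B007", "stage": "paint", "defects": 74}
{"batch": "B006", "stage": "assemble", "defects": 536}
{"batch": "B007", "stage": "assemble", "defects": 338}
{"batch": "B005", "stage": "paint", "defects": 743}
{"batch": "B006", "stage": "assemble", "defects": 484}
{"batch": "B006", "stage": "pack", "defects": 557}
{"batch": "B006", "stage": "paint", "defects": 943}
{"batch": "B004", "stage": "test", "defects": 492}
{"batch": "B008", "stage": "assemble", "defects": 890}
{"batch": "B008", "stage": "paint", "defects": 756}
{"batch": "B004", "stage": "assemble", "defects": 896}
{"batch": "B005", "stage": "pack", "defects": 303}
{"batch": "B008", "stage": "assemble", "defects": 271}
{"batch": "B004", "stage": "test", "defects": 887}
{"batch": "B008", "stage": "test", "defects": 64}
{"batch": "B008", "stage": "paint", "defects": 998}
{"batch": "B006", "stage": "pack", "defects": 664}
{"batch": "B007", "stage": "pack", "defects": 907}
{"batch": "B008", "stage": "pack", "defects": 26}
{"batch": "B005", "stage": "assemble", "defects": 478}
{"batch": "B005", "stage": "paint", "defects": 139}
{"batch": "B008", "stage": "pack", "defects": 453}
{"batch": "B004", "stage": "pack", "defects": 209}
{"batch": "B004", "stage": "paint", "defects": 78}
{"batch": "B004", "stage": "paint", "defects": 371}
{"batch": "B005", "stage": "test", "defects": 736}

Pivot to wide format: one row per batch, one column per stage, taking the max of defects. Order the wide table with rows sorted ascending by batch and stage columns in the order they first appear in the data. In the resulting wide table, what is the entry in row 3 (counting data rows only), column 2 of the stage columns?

With rows sorted ascending by batch, row 3 is batch=B006. stage columns in first-appearance order: test, pack, paint, assemble; column 2 is pack.
Long rows with batch=B006, stage=pack: max(576, 557, 664) = 664.

664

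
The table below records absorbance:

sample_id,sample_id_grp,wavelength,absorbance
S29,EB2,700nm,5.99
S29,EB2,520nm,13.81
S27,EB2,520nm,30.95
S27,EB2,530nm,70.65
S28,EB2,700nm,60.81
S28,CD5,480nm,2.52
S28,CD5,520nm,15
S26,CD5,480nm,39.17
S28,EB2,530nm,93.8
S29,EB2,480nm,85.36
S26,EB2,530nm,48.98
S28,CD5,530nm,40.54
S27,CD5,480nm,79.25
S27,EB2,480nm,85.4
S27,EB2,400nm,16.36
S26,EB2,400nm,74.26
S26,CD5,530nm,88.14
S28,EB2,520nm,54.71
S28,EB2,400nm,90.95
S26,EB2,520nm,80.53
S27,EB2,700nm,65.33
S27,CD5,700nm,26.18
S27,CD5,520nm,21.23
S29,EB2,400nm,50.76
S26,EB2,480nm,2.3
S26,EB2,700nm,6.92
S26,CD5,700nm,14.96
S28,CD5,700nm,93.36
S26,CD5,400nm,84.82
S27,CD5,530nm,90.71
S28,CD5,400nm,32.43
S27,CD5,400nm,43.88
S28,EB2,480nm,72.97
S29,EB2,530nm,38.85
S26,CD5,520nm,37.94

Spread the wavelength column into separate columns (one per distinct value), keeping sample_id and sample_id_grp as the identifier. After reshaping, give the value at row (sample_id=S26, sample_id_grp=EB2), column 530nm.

Wide layout: rows indexed by sample_id and sample_id_grp, columns are the 5 distinct wavelength values (700nm, 520nm, 530nm, 480nm, 400nm).
Cell (sample_id=S26, sample_id_grp=EB2, wavelength=530nm) draws from the long row where sample_id=S26, sample_id_grp=EB2 and wavelength=530nm, which has absorbance=48.98.

48.98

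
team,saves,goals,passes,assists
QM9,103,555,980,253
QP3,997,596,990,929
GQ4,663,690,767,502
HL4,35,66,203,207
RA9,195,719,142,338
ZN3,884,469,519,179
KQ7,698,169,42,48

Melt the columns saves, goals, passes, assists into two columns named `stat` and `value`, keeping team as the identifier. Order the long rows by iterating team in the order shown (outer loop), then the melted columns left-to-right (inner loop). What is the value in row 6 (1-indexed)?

596

28 rows total (7 × 4). Row 6: index ⌊(6-1)/4⌋ = 1 into team → QP3; (6-1) mod 4 = 1 into the melted columns → goals.
So row 6 is (QP3, goals, 596); value = 596.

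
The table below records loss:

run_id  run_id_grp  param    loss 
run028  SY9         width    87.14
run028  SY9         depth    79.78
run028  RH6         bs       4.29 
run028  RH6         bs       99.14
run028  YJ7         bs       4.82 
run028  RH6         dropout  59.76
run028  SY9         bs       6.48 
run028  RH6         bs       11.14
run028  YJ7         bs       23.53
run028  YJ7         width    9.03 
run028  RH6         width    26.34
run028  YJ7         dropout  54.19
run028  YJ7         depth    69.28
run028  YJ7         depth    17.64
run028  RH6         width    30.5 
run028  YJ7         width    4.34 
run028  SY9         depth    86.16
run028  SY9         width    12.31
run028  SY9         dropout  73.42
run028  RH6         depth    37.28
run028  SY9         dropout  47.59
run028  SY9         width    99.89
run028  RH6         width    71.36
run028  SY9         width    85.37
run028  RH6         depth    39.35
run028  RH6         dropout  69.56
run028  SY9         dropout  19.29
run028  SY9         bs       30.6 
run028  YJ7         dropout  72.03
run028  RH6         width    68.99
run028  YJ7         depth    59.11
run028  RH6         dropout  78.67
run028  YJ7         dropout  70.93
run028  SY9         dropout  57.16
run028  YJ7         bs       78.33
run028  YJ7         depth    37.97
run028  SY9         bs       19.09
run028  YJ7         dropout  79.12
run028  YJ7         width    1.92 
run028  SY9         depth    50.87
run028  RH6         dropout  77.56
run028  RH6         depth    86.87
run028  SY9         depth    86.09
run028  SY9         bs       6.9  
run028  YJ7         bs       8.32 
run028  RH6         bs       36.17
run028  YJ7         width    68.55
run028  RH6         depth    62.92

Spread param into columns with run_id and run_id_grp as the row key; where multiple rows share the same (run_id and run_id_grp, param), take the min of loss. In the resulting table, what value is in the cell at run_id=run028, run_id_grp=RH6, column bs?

4.29

Rows with run_id=run028, run_id_grp=RH6 and param=bs: loss values are 4.29, 99.14, 11.14, 36.17.
min(4.29, 99.14, 11.14, 36.17) = 4.29.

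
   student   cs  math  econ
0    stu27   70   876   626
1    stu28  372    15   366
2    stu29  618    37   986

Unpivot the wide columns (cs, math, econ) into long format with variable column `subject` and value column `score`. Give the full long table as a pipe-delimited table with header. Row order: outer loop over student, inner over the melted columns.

| student | subject | score |
| stu27 | cs | 70 |
| stu27 | math | 876 |
| stu27 | econ | 626 |
| stu28 | cs | 372 |
| stu28 | math | 15 |
| stu28 | econ | 366 |
| stu29 | cs | 618 |
| stu29 | math | 37 |
| stu29 | econ | 986 |

Each (student, column) pair becomes one row: 3 × 3 = 9 rows.
For example, (stu27, cs) → score=70.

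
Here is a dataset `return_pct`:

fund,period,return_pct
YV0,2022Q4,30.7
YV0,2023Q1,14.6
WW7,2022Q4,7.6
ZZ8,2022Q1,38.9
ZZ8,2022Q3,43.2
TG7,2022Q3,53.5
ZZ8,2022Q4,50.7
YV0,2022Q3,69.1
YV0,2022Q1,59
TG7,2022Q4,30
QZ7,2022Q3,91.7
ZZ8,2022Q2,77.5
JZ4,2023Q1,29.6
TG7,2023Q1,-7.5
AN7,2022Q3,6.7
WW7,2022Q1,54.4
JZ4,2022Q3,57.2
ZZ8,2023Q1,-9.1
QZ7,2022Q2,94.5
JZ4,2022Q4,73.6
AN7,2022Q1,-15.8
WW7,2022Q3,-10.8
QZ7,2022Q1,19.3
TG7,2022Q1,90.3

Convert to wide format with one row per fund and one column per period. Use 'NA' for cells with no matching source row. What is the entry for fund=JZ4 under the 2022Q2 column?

NA

No long-format row has fund=JZ4 and period=2022Q2, so the cell is NA.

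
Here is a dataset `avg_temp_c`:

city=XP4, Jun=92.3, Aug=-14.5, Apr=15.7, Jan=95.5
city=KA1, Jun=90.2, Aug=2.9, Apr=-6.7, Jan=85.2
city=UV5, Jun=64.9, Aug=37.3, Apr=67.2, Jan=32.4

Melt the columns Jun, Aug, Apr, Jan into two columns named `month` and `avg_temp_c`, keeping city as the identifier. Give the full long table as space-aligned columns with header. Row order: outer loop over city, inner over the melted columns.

Each (city, column) pair becomes one row: 3 × 4 = 12 rows.
For example, (XP4, Jun) → avg_temp_c=92.3.

city  month  avg_temp_c
XP4   Jun    92.3      
XP4   Aug    -14.5     
XP4   Apr    15.7      
XP4   Jan    95.5      
KA1   Jun    90.2      
KA1   Aug    2.9       
KA1   Apr    -6.7      
KA1   Jan    85.2      
UV5   Jun    64.9      
UV5   Aug    37.3      
UV5   Apr    67.2      
UV5   Jan    32.4      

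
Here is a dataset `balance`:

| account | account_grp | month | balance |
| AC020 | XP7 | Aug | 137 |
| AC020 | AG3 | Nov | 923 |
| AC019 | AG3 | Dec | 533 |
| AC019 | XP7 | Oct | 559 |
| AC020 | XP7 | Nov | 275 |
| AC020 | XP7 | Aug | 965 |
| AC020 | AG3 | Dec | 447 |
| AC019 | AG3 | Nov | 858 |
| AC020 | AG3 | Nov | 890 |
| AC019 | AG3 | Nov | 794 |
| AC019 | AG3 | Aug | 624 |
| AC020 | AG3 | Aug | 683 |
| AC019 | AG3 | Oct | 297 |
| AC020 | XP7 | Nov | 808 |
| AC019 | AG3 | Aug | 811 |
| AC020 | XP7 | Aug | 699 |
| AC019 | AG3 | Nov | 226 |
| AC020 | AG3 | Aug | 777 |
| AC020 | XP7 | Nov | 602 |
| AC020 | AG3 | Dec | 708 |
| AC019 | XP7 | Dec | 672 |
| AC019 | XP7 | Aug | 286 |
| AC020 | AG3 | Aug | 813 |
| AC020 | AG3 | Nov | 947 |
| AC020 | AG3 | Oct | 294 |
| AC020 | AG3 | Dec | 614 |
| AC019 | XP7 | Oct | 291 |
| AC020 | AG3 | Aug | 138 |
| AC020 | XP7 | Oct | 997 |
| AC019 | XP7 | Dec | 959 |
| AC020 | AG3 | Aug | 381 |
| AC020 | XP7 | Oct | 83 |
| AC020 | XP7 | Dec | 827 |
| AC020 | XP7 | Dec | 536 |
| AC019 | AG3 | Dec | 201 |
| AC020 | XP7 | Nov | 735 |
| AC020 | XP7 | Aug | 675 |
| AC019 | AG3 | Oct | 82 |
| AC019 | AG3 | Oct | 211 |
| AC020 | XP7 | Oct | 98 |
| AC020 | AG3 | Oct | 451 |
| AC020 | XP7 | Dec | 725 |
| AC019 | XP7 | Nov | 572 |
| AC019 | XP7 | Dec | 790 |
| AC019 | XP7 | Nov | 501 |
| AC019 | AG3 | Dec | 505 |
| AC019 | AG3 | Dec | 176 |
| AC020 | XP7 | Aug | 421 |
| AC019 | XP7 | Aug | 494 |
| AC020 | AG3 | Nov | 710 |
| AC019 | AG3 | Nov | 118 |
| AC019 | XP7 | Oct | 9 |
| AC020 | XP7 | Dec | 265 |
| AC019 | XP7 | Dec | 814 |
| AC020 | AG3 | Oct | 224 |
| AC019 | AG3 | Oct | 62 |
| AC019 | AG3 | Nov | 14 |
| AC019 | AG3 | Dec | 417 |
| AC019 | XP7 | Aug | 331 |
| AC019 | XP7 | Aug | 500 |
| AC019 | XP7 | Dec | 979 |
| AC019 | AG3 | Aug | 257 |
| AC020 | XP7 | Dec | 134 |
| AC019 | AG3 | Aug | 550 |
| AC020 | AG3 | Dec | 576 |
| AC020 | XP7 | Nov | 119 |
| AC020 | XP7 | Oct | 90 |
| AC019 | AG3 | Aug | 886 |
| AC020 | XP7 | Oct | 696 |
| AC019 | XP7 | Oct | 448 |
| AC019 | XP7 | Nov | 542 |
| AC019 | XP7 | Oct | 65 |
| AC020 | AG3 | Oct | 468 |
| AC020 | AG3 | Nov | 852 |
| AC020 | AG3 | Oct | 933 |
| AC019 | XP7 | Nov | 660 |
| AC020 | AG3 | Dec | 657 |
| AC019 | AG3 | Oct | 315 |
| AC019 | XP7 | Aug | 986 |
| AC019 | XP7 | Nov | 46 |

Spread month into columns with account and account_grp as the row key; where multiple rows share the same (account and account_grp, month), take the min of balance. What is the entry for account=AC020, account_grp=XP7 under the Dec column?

Rows with account=AC020, account_grp=XP7 and month=Dec: balance values are 827, 536, 725, 265, 134.
min(827, 536, 725, 265, 134) = 134.

134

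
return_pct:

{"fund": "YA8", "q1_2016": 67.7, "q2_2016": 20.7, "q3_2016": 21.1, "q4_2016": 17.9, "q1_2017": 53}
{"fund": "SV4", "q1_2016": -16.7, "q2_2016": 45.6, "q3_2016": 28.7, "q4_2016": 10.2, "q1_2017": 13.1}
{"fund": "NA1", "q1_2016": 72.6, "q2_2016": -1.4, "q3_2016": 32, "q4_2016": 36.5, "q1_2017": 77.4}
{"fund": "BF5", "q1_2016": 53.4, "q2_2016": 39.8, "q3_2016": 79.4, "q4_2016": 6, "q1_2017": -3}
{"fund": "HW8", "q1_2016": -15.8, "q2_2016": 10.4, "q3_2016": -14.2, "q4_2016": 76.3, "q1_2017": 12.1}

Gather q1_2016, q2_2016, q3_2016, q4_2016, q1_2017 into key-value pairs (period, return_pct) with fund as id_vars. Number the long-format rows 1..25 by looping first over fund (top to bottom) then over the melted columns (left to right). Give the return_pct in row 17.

39.8

25 rows total (5 × 5). Row 17: index ⌊(17-1)/5⌋ = 3 into fund → BF5; (17-1) mod 5 = 1 into the melted columns → q2_2016.
So row 17 is (BF5, q2_2016, 39.8); return_pct = 39.8.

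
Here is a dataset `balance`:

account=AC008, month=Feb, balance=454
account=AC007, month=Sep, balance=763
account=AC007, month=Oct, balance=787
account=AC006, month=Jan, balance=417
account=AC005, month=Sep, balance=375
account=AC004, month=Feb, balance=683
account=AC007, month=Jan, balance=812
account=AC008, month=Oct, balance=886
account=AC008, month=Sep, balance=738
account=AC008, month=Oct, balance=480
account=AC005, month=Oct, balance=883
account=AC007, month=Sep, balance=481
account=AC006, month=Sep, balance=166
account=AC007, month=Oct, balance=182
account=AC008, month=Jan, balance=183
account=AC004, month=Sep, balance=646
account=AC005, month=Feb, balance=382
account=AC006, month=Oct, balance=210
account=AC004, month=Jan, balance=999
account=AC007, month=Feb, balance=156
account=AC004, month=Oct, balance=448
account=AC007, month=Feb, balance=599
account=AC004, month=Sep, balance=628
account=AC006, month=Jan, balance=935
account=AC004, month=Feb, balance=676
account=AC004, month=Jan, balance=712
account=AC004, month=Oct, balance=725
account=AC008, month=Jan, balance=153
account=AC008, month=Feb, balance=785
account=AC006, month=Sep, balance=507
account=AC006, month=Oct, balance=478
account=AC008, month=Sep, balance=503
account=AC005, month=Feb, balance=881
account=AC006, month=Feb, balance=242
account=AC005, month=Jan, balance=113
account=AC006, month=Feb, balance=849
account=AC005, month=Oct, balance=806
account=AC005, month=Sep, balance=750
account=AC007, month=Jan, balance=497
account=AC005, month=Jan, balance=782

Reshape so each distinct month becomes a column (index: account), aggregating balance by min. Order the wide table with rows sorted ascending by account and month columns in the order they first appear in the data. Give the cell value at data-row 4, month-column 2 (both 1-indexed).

With rows sorted ascending by account, row 4 is account=AC007. month columns in first-appearance order: Feb, Sep, Oct, Jan; column 2 is Sep.
Long rows with account=AC007, month=Sep: min(763, 481) = 481.

481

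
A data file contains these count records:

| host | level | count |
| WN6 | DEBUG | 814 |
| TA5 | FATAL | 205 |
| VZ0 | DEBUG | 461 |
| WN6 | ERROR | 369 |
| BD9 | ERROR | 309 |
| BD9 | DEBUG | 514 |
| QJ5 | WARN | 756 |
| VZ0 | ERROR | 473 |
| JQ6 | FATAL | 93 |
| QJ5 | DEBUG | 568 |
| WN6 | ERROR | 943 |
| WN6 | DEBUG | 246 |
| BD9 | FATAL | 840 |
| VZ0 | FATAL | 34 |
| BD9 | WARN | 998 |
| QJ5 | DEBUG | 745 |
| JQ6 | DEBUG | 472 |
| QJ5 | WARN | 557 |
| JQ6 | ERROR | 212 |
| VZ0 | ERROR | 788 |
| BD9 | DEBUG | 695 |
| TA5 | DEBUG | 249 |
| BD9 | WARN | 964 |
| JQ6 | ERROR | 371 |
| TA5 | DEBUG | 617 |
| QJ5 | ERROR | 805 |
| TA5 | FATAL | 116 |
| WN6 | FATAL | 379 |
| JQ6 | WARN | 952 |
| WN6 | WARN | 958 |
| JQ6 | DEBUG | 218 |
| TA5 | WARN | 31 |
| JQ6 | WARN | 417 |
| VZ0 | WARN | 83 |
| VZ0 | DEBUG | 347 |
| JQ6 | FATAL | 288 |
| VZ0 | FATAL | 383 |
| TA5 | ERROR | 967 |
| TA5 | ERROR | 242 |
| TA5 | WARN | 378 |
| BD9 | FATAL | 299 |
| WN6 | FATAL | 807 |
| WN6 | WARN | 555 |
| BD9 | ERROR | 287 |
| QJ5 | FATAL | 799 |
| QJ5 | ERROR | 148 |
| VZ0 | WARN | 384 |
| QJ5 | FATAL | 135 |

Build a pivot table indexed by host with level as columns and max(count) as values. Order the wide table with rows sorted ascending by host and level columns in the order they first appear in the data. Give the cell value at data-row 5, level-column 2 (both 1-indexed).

383

With rows sorted ascending by host, row 5 is host=VZ0. level columns in first-appearance order: DEBUG, FATAL, ERROR, WARN; column 2 is FATAL.
Long rows with host=VZ0, level=FATAL: max(34, 383) = 383.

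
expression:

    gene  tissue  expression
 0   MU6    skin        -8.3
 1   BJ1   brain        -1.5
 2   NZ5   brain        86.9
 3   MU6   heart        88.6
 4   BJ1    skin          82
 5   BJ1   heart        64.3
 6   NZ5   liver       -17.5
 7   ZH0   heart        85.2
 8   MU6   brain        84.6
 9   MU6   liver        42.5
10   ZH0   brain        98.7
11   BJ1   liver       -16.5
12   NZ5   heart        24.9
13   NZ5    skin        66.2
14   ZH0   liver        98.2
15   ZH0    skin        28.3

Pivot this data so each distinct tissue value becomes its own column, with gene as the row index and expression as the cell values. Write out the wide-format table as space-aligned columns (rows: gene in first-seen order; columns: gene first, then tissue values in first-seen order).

gene  skin  brain  heart  liver
MU6   -8.3  84.6   88.6   42.5 
BJ1   82    -1.5   64.3   -16.5
NZ5   66.2  86.9   24.9   -17.5
ZH0   28.3  98.7   85.2   98.2 

Columns: gene plus the 4 distinct tissue values (skin, brain, heart, liver).
For example, row MU6 column skin takes expression=-8.3 from the long row (MU6, skin).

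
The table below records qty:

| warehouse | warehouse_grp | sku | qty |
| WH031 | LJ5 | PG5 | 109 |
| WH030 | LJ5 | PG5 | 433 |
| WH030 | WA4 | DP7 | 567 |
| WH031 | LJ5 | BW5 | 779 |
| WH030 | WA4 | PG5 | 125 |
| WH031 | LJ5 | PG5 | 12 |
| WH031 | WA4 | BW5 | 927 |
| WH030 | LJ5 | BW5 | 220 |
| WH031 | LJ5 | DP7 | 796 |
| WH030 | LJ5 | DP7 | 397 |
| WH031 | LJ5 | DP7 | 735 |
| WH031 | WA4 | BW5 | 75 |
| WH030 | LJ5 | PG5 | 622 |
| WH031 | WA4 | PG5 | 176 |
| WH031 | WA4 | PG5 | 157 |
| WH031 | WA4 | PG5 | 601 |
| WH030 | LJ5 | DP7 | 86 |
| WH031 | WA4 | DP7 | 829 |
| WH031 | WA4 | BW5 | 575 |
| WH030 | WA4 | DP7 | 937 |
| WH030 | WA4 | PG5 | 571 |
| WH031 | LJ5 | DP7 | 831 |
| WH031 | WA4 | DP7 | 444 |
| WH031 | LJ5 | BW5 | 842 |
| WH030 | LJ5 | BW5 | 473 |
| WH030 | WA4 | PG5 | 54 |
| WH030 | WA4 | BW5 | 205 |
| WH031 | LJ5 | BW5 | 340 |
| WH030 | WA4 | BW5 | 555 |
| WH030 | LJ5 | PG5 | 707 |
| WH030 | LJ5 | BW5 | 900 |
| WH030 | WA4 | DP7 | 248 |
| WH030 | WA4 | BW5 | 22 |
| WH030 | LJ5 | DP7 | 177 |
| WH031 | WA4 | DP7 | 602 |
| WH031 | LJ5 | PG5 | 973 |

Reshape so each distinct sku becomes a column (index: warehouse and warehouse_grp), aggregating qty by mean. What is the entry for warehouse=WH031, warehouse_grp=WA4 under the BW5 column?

525.67

Rows with warehouse=WH031, warehouse_grp=WA4 and sku=BW5: qty values are 927, 75, 575.
(927 + 75 + 575) / 3 = 525.67.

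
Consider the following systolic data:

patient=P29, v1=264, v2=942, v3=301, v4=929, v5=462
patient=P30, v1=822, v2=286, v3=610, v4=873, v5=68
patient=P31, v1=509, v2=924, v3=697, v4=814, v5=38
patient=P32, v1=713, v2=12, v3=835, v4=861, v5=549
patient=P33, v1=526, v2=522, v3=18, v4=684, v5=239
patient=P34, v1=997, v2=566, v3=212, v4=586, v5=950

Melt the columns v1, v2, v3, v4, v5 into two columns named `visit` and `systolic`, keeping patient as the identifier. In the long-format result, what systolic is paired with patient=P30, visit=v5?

68

Unpivoting turns each (patient, wide-column) pair into one long row.
The wide cell at row P30, column v5 holds 68, so the long row (P30, v5) has systolic=68.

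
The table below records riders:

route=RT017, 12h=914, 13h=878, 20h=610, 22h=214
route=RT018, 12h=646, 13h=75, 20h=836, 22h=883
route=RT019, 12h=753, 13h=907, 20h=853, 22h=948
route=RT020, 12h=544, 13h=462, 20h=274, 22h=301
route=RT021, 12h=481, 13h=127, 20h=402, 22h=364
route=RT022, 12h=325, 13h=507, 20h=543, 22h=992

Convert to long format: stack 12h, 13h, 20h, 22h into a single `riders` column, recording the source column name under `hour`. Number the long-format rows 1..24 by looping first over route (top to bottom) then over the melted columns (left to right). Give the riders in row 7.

836

24 rows total (6 × 4). Row 7: index ⌊(7-1)/4⌋ = 1 into route → RT018; (7-1) mod 4 = 2 into the melted columns → 20h.
So row 7 is (RT018, 20h, 836); riders = 836.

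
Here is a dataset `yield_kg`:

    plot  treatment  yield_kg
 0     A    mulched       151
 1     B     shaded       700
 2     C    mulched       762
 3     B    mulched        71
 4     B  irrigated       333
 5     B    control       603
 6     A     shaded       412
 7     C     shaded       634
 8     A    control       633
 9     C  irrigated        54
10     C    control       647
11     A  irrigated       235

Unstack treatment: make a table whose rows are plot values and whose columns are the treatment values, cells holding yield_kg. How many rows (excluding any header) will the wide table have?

3 distinct plot values → 3 rows.

3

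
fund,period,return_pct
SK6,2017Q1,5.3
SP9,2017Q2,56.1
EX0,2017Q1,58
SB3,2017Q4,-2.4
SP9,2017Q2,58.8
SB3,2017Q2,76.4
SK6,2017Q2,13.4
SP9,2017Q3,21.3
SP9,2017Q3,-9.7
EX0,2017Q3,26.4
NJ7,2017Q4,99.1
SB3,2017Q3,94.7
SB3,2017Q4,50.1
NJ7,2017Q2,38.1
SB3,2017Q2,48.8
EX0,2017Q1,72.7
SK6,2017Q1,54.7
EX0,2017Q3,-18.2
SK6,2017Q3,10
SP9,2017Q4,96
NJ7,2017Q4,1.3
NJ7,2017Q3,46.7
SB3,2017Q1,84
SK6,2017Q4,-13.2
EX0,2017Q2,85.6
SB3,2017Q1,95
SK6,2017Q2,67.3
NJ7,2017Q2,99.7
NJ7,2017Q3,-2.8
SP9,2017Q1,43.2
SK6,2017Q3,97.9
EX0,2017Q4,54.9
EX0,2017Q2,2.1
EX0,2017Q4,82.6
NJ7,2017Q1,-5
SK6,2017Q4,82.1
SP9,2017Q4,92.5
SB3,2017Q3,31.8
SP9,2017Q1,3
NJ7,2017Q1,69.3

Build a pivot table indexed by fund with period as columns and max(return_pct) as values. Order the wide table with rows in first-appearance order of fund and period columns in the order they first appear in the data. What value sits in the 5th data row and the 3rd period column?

99.1

With rows in first-appearance order of fund, row 5 is fund=NJ7. period columns in first-appearance order: 2017Q1, 2017Q2, 2017Q4, 2017Q3; column 3 is 2017Q4.
Long rows with fund=NJ7, period=2017Q4: max(99.1, 1.3) = 99.1.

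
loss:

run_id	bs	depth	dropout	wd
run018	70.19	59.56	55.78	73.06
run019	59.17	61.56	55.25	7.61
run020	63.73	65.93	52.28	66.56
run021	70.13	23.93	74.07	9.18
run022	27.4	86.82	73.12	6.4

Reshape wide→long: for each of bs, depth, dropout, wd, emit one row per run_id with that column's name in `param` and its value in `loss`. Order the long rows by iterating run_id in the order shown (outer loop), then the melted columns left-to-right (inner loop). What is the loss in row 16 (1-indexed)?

20 rows total (5 × 4). Row 16: index ⌊(16-1)/4⌋ = 3 into run_id → run021; (16-1) mod 4 = 3 into the melted columns → wd.
So row 16 is (run021, wd, 9.18); loss = 9.18.

9.18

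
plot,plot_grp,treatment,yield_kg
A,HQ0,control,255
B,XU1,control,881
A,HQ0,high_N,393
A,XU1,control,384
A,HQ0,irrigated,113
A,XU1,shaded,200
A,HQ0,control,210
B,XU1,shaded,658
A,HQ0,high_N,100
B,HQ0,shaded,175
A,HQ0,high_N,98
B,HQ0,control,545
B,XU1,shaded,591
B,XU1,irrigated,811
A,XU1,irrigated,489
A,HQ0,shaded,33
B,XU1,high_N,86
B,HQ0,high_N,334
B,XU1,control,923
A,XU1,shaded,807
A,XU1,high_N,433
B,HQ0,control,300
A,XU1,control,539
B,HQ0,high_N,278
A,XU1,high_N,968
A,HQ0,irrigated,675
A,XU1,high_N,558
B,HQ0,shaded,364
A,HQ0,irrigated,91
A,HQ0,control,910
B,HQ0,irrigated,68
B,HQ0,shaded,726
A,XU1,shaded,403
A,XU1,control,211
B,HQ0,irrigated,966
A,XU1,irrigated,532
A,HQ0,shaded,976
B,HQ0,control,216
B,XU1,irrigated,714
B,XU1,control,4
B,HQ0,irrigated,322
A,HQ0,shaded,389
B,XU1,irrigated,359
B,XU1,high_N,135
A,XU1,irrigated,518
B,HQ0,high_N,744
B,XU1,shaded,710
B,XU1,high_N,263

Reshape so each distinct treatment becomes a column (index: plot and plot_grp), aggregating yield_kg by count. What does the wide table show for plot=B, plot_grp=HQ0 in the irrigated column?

3

Rows with plot=B, plot_grp=HQ0 and treatment=irrigated: yield_kg values are 68, 966, 322.
3 rows match — count = 3.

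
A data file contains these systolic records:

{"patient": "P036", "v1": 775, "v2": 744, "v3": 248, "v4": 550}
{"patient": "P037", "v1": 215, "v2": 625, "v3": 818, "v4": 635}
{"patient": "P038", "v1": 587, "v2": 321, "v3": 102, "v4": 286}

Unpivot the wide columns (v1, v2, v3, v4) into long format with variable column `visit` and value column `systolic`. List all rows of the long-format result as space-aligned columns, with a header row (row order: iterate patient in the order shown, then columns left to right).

Each (patient, column) pair becomes one row: 3 × 4 = 12 rows.
For example, (P036, v1) → systolic=775.

patient  visit  systolic
P036     v1     775     
P036     v2     744     
P036     v3     248     
P036     v4     550     
P037     v1     215     
P037     v2     625     
P037     v3     818     
P037     v4     635     
P038     v1     587     
P038     v2     321     
P038     v3     102     
P038     v4     286     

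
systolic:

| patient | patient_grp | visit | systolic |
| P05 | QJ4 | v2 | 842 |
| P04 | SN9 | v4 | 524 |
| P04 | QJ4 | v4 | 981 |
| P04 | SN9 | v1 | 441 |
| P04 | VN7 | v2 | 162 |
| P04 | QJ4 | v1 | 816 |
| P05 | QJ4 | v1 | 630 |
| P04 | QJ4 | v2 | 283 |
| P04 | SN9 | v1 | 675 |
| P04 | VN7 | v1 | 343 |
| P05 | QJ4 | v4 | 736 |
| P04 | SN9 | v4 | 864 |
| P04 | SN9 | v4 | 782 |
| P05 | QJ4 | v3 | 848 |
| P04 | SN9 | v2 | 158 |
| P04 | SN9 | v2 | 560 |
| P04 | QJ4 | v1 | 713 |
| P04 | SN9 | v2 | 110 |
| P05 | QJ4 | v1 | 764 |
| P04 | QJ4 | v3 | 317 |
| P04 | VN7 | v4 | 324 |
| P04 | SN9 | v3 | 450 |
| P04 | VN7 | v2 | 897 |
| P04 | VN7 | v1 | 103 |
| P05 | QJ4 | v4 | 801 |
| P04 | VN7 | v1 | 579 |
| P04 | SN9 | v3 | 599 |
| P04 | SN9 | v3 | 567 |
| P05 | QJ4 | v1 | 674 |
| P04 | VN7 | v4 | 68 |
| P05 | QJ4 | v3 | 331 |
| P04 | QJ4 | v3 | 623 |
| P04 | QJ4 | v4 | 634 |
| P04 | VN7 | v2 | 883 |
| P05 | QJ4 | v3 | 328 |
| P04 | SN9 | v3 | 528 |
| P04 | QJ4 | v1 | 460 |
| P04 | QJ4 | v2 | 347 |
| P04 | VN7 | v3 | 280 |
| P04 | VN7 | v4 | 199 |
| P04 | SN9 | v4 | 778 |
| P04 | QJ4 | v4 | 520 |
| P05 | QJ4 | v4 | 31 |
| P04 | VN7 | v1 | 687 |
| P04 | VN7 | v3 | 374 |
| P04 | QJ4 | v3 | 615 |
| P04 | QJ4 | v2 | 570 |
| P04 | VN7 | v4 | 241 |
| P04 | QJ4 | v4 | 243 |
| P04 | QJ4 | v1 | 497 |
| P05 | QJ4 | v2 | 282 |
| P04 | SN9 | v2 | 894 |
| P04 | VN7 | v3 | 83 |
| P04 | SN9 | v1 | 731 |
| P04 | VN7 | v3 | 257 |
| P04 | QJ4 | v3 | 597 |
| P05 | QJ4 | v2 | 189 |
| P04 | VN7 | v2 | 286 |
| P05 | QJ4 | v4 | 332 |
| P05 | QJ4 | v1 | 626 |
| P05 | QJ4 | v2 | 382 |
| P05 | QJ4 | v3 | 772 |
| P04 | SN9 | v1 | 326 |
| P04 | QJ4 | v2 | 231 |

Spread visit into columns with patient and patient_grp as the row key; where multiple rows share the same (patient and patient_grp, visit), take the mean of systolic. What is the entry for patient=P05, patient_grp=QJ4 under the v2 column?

423.75

Rows with patient=P05, patient_grp=QJ4 and visit=v2: systolic values are 842, 282, 189, 382.
(842 + 282 + 189 + 382) / 4 = 423.75.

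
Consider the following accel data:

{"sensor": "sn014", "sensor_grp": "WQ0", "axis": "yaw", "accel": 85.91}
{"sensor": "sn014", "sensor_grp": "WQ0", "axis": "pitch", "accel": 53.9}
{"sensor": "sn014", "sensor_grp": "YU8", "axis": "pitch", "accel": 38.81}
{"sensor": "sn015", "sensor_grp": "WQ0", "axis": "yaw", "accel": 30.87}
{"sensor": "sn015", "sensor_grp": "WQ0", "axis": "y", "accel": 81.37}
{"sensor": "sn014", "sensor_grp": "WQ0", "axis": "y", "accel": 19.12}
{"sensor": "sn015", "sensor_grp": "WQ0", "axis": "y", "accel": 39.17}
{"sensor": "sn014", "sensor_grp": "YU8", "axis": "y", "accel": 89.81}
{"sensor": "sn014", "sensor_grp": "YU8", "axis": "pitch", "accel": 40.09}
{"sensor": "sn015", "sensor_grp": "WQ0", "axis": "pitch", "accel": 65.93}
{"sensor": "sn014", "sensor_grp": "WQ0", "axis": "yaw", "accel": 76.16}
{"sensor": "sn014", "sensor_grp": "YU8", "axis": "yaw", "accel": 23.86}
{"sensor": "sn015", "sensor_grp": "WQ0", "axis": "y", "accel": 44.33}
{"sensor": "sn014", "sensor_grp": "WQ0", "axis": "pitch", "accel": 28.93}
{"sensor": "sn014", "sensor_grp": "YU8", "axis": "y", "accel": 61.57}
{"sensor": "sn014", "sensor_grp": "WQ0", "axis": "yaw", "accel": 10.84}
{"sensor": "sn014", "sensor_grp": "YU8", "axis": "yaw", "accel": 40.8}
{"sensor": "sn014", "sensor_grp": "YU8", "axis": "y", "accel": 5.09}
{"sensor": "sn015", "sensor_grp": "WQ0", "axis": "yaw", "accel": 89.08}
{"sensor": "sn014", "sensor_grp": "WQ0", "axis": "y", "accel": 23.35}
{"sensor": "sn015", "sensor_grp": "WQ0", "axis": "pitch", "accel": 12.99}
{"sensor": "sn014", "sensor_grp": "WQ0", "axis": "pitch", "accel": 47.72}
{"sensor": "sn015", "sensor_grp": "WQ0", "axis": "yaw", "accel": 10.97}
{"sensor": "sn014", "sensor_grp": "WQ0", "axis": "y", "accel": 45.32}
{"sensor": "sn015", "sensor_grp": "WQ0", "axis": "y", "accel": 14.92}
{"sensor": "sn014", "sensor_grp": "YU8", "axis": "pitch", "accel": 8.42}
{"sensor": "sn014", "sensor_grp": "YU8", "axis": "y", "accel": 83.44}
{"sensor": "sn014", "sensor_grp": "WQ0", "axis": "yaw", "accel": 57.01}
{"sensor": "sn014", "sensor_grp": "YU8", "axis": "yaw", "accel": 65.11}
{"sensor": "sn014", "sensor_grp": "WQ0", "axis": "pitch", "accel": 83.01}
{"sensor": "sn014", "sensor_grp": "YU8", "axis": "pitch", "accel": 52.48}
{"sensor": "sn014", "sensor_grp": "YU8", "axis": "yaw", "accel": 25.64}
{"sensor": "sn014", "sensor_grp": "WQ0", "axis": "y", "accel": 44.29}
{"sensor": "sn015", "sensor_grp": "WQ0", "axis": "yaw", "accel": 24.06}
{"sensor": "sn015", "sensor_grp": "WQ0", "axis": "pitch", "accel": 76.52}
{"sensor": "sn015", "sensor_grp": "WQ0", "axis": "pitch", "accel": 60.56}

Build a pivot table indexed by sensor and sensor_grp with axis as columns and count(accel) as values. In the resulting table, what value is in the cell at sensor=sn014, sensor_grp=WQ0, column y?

4

Rows with sensor=sn014, sensor_grp=WQ0 and axis=y: accel values are 19.12, 23.35, 45.32, 44.29.
4 rows match — count = 4.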